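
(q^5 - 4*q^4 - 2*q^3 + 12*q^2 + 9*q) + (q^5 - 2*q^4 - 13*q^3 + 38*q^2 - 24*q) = 2*q^5 - 6*q^4 - 15*q^3 + 50*q^2 - 15*q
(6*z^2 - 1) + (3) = 6*z^2 + 2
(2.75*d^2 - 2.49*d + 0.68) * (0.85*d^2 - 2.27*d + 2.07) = 2.3375*d^4 - 8.359*d^3 + 11.9228*d^2 - 6.6979*d + 1.4076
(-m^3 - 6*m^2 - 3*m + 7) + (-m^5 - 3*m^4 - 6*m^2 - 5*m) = -m^5 - 3*m^4 - m^3 - 12*m^2 - 8*m + 7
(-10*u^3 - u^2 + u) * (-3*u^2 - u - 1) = 30*u^5 + 13*u^4 + 8*u^3 - u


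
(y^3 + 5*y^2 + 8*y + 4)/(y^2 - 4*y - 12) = (y^2 + 3*y + 2)/(y - 6)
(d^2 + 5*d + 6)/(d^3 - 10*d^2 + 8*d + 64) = (d + 3)/(d^2 - 12*d + 32)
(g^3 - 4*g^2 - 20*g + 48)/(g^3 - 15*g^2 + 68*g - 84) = (g + 4)/(g - 7)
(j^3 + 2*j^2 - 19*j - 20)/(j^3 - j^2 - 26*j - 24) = (j^2 + j - 20)/(j^2 - 2*j - 24)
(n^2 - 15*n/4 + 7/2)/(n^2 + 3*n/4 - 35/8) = 2*(n - 2)/(2*n + 5)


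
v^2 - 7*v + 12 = (v - 4)*(v - 3)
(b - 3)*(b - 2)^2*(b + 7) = b^4 - 33*b^2 + 100*b - 84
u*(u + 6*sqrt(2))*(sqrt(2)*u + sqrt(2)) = sqrt(2)*u^3 + sqrt(2)*u^2 + 12*u^2 + 12*u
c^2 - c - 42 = (c - 7)*(c + 6)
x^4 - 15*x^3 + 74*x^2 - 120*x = x*(x - 6)*(x - 5)*(x - 4)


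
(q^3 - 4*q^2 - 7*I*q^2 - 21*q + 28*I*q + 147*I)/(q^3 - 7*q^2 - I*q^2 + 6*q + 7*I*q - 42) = (q^2 + q*(3 - 7*I) - 21*I)/(q^2 - I*q + 6)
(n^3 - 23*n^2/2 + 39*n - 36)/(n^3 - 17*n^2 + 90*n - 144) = (n^2 - 11*n/2 + 6)/(n^2 - 11*n + 24)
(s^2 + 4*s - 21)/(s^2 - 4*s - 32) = (-s^2 - 4*s + 21)/(-s^2 + 4*s + 32)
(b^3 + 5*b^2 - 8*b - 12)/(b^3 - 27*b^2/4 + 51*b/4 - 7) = 4*(b^3 + 5*b^2 - 8*b - 12)/(4*b^3 - 27*b^2 + 51*b - 28)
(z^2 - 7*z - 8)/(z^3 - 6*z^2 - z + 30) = (z^2 - 7*z - 8)/(z^3 - 6*z^2 - z + 30)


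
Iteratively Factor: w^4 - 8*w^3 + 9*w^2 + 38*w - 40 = (w - 1)*(w^3 - 7*w^2 + 2*w + 40) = (w - 1)*(w + 2)*(w^2 - 9*w + 20) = (w - 4)*(w - 1)*(w + 2)*(w - 5)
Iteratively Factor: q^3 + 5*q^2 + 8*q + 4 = (q + 2)*(q^2 + 3*q + 2) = (q + 1)*(q + 2)*(q + 2)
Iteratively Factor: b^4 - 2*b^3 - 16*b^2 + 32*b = (b - 2)*(b^3 - 16*b) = (b - 4)*(b - 2)*(b^2 + 4*b) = b*(b - 4)*(b - 2)*(b + 4)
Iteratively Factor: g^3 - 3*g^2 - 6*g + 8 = (g - 4)*(g^2 + g - 2) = (g - 4)*(g + 2)*(g - 1)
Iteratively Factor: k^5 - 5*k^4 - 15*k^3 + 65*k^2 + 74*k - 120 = (k - 5)*(k^4 - 15*k^2 - 10*k + 24) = (k - 5)*(k - 4)*(k^3 + 4*k^2 + k - 6) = (k - 5)*(k - 4)*(k - 1)*(k^2 + 5*k + 6) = (k - 5)*(k - 4)*(k - 1)*(k + 2)*(k + 3)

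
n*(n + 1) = n^2 + n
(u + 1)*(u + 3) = u^2 + 4*u + 3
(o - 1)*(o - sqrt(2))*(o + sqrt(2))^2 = o^4 - o^3 + sqrt(2)*o^3 - 2*o^2 - sqrt(2)*o^2 - 2*sqrt(2)*o + 2*o + 2*sqrt(2)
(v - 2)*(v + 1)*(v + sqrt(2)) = v^3 - v^2 + sqrt(2)*v^2 - 2*v - sqrt(2)*v - 2*sqrt(2)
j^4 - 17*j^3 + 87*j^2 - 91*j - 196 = (j - 7)^2*(j - 4)*(j + 1)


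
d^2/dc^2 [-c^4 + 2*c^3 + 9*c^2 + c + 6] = -12*c^2 + 12*c + 18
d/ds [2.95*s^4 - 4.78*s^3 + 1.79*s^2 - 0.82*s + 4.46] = 11.8*s^3 - 14.34*s^2 + 3.58*s - 0.82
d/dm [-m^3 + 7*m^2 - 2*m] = -3*m^2 + 14*m - 2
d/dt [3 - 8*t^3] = -24*t^2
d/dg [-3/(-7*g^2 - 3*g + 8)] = 3*(-14*g - 3)/(7*g^2 + 3*g - 8)^2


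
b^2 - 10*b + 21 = (b - 7)*(b - 3)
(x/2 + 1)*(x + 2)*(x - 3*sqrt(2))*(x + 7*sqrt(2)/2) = x^4/2 + sqrt(2)*x^3/4 + 2*x^3 - 17*x^2/2 + sqrt(2)*x^2 - 42*x + sqrt(2)*x - 42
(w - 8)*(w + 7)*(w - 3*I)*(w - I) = w^4 - w^3 - 4*I*w^3 - 59*w^2 + 4*I*w^2 + 3*w + 224*I*w + 168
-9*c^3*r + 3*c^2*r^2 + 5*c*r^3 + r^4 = r*(-c + r)*(3*c + r)^2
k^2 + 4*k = k*(k + 4)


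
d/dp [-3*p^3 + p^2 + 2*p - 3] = -9*p^2 + 2*p + 2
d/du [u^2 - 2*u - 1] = 2*u - 2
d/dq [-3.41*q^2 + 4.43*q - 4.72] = 4.43 - 6.82*q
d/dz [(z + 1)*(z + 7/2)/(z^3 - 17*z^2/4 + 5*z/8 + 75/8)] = 16*(-4*z^4 - 36*z^3 + 37*z^2 + 194*z + 160)/(64*z^6 - 544*z^5 + 1236*z^4 + 860*z^3 - 5075*z^2 + 750*z + 5625)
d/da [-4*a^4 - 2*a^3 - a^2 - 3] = 2*a*(-8*a^2 - 3*a - 1)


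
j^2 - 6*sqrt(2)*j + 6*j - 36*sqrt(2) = (j + 6)*(j - 6*sqrt(2))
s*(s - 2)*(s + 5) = s^3 + 3*s^2 - 10*s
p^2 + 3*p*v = p*(p + 3*v)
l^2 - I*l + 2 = (l - 2*I)*(l + I)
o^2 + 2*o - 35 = (o - 5)*(o + 7)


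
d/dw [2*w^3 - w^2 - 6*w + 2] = 6*w^2 - 2*w - 6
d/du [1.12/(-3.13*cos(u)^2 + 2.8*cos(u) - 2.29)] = (3.136 - 7.0112*cos(u))*sin(u)/(3.13*cos(u)^2 - 2.8*cos(u) + 2.29)^2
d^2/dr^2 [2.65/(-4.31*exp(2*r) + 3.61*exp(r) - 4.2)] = (-2.65*(8.62*exp(r) - 3.61)*(17.24*exp(r) - 7.22)*exp(r) + (45.686*exp(r) - 9.5665)*(4.31*exp(2*r) - 3.61*exp(r) + 4.2))*exp(r)/(4.31*exp(2*r) - 3.61*exp(r) + 4.2)^3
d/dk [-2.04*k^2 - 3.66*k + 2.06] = -4.08*k - 3.66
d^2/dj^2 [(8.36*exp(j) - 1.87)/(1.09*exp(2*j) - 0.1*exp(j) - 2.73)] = (9.93251600000002*exp(4*j) - 7.975748*exp(3*j) + 149.872602*exp(2*j) - 24.559216*exp(j) + 62.816754)*exp(j)/(1.295029*exp(6*j) - 0.35643*exp(5*j) - 9.697839*exp(4*j) + 1.78442*exp(3*j) + 24.289083*exp(2*j) - 2.23587*exp(j) - 20.346417)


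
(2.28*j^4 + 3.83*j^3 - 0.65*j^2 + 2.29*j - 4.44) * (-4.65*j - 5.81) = -10.602*j^5 - 31.0563*j^4 - 19.2298*j^3 - 6.872*j^2 + 7.3411*j + 25.7964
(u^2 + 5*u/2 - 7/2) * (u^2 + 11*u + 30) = u^4 + 27*u^3/2 + 54*u^2 + 73*u/2 - 105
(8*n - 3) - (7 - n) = 9*n - 10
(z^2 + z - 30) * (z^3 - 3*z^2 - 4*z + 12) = z^5 - 2*z^4 - 37*z^3 + 98*z^2 + 132*z - 360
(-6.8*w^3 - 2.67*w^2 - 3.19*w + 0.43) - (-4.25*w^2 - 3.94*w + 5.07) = -6.8*w^3 + 1.58*w^2 + 0.75*w - 4.64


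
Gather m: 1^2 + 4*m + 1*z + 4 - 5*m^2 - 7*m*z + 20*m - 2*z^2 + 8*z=-5*m^2 + m*(24 - 7*z) - 2*z^2 + 9*z + 5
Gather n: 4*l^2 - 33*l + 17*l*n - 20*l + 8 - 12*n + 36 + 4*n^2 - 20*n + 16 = 4*l^2 - 53*l + 4*n^2 + n*(17*l - 32) + 60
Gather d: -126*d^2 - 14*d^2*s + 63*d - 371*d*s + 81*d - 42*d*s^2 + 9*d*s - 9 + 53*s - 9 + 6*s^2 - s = d^2*(-14*s - 126) + d*(-42*s^2 - 362*s + 144) + 6*s^2 + 52*s - 18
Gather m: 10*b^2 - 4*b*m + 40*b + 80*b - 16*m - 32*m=10*b^2 + 120*b + m*(-4*b - 48)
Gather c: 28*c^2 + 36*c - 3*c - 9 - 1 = 28*c^2 + 33*c - 10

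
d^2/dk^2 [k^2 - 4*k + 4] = 2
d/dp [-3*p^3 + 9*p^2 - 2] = 9*p*(2 - p)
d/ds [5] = 0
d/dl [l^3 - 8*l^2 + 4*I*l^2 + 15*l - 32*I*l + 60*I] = 3*l^2 + 8*l*(-2 + I) + 15 - 32*I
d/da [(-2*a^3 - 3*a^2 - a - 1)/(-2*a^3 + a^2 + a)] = (-8*a^4 - 8*a^3 - 8*a^2 + 2*a + 1)/(a^2*(4*a^4 - 4*a^3 - 3*a^2 + 2*a + 1))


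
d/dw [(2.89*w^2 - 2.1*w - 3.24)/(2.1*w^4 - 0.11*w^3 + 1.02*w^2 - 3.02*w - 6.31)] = (-12.138*w^5 + 13.5479*w^4 + 26.754*w^3 - 7.655*w^2 - 29.8622*w + 3.4662)/(4.41*w^8 - 0.462*w^7 + 4.2961*w^6 - 12.9084*w^5 - 24.7972*w^4 - 4.7726*w^3 - 3.752*w^2 + 38.1124*w + 39.8161)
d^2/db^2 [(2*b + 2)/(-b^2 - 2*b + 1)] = 4*(b + 1)*(3*b^2 + 6*b - 4*(b + 1)^2 - 3)/(b^2 + 2*b - 1)^3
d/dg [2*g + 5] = 2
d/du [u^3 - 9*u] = 3*u^2 - 9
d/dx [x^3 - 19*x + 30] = 3*x^2 - 19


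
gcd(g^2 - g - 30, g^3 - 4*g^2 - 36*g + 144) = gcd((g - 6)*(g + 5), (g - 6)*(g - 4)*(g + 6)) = g - 6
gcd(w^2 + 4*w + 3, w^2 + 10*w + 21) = w + 3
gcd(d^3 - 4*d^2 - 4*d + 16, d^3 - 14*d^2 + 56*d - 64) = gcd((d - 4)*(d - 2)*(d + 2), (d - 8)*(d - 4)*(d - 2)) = d^2 - 6*d + 8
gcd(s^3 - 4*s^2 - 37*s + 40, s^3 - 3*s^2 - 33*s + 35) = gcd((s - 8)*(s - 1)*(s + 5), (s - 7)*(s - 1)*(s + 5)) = s^2 + 4*s - 5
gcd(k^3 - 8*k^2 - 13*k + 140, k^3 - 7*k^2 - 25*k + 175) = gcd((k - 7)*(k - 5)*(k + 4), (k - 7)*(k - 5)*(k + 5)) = k^2 - 12*k + 35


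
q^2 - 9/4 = (q - 3/2)*(q + 3/2)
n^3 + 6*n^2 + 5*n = n*(n + 1)*(n + 5)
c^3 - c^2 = c^2*(c - 1)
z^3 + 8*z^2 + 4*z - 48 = (z - 2)*(z + 4)*(z + 6)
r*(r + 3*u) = r^2 + 3*r*u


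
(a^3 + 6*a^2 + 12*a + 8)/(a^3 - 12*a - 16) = (a + 2)/(a - 4)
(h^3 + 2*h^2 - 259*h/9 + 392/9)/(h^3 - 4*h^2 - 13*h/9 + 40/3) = (3*h^2 + 14*h - 49)/(3*h^2 - 4*h - 15)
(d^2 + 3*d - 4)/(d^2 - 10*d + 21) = (d^2 + 3*d - 4)/(d^2 - 10*d + 21)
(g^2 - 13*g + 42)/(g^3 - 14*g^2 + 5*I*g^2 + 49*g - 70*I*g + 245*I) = (g - 6)/(g^2 + g*(-7 + 5*I) - 35*I)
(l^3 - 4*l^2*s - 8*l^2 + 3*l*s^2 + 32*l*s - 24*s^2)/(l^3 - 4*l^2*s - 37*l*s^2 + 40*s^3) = (-l^2 + 3*l*s + 8*l - 24*s)/(-l^2 + 3*l*s + 40*s^2)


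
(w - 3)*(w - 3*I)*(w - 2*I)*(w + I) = w^4 - 3*w^3 - 4*I*w^3 - w^2 + 12*I*w^2 + 3*w - 6*I*w + 18*I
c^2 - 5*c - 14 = (c - 7)*(c + 2)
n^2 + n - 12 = (n - 3)*(n + 4)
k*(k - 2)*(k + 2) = k^3 - 4*k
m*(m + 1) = m^2 + m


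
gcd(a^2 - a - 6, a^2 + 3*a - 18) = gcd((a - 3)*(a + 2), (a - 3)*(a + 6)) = a - 3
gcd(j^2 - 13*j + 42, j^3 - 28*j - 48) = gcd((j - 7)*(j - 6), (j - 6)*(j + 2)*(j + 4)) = j - 6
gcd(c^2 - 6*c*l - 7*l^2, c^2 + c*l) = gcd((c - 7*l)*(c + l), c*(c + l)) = c + l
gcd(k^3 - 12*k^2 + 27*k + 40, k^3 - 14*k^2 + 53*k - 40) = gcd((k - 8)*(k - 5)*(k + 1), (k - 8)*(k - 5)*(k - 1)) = k^2 - 13*k + 40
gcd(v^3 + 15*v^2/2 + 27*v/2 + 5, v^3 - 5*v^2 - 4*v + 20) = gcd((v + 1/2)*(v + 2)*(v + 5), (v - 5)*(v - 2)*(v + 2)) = v + 2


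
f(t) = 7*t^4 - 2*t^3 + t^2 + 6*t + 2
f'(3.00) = 714.00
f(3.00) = 542.00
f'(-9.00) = -20910.00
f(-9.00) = 47414.00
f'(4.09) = 1829.51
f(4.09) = 1865.24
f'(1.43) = 78.47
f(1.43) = 36.05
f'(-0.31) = 3.97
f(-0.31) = 0.36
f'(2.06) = 229.43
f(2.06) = 127.18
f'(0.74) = 15.54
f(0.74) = 8.28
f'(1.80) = 153.46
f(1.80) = 77.86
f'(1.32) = 62.58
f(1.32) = 28.31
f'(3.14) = 819.98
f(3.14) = 649.26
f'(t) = 28*t^3 - 6*t^2 + 2*t + 6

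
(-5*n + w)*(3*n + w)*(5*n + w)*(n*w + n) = -75*n^4*w - 75*n^4 - 25*n^3*w^2 - 25*n^3*w + 3*n^2*w^3 + 3*n^2*w^2 + n*w^4 + n*w^3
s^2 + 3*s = s*(s + 3)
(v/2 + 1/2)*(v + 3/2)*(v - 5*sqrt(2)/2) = v^3/2 - 5*sqrt(2)*v^2/4 + 5*v^2/4 - 25*sqrt(2)*v/8 + 3*v/4 - 15*sqrt(2)/8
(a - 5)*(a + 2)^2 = a^3 - a^2 - 16*a - 20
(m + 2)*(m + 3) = m^2 + 5*m + 6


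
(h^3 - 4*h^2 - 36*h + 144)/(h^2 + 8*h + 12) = (h^2 - 10*h + 24)/(h + 2)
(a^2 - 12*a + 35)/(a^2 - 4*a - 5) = (a - 7)/(a + 1)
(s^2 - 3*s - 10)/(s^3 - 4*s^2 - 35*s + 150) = (s + 2)/(s^2 + s - 30)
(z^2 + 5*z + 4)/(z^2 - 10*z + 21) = (z^2 + 5*z + 4)/(z^2 - 10*z + 21)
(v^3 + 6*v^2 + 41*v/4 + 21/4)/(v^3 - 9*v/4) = (2*v^2 + 9*v + 7)/(v*(2*v - 3))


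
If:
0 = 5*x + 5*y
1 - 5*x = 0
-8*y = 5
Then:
No Solution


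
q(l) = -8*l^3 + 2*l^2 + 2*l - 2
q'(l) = -24*l^2 + 4*l + 2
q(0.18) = -1.62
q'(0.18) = 1.94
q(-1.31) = 16.80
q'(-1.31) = -44.43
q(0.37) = -1.39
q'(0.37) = 0.19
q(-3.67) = 413.04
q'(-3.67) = -335.93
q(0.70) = -2.36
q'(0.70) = -6.96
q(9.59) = -6854.68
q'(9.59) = -2166.87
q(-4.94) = 1001.36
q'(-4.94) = -603.45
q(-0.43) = -1.85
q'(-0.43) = -4.16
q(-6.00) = 1786.00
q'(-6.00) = -886.00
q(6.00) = -1646.00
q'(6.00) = -838.00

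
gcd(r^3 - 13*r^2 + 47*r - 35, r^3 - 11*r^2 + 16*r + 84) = r - 7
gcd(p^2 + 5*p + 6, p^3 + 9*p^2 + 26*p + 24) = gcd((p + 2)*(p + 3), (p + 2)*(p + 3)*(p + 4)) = p^2 + 5*p + 6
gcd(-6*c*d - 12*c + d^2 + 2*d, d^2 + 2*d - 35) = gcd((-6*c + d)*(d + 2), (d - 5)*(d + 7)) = 1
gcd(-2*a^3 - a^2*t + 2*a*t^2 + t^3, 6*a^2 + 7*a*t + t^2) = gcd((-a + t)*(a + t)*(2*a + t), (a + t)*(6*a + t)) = a + t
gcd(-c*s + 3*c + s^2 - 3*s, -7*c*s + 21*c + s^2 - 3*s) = s - 3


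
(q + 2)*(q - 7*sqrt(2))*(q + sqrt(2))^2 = q^4 - 5*sqrt(2)*q^3 + 2*q^3 - 26*q^2 - 10*sqrt(2)*q^2 - 52*q - 14*sqrt(2)*q - 28*sqrt(2)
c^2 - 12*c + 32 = (c - 8)*(c - 4)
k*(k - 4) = k^2 - 4*k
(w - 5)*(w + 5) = w^2 - 25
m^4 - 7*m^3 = m^3*(m - 7)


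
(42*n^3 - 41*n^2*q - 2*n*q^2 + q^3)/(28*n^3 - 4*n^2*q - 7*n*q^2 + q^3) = (-6*n^2 + 5*n*q + q^2)/(-4*n^2 + q^2)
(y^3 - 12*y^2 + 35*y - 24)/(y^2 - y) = y - 11 + 24/y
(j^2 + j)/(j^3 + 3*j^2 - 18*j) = (j + 1)/(j^2 + 3*j - 18)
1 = 1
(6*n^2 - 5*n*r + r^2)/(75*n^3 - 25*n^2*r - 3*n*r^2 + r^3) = (-2*n + r)/(-25*n^2 + r^2)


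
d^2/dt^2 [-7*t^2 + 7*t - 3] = -14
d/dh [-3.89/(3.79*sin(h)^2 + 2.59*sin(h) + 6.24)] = (29.4862*sin(h) + 10.0751)*cos(h)/(3.79*sin(h)^2 + 2.59*sin(h) + 6.24)^2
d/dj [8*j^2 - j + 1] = 16*j - 1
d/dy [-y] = -1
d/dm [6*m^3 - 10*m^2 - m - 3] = 18*m^2 - 20*m - 1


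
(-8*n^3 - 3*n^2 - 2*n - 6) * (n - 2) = -8*n^4 + 13*n^3 + 4*n^2 - 2*n + 12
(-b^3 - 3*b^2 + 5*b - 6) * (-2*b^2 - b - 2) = 2*b^5 + 7*b^4 - 5*b^3 + 13*b^2 - 4*b + 12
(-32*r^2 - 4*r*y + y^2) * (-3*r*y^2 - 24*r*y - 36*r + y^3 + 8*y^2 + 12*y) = 96*r^3*y^2 + 768*r^3*y + 1152*r^3 - 20*r^2*y^3 - 160*r^2*y^2 - 240*r^2*y - 7*r*y^4 - 56*r*y^3 - 84*r*y^2 + y^5 + 8*y^4 + 12*y^3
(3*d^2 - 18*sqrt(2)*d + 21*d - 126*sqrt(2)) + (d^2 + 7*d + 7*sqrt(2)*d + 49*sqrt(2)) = 4*d^2 - 11*sqrt(2)*d + 28*d - 77*sqrt(2)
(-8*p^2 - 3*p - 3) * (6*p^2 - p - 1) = -48*p^4 - 10*p^3 - 7*p^2 + 6*p + 3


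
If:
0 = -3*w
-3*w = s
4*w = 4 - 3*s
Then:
No Solution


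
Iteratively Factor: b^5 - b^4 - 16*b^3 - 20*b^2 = (b)*(b^4 - b^3 - 16*b^2 - 20*b) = b*(b - 5)*(b^3 + 4*b^2 + 4*b) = b^2*(b - 5)*(b^2 + 4*b + 4) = b^2*(b - 5)*(b + 2)*(b + 2)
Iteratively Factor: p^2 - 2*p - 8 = (p + 2)*(p - 4)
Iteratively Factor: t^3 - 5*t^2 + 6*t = (t)*(t^2 - 5*t + 6) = t*(t - 2)*(t - 3)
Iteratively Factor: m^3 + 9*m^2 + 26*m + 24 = (m + 3)*(m^2 + 6*m + 8) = (m + 3)*(m + 4)*(m + 2)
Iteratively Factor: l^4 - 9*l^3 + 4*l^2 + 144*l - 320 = (l - 4)*(l^3 - 5*l^2 - 16*l + 80) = (l - 4)^2*(l^2 - l - 20) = (l - 5)*(l - 4)^2*(l + 4)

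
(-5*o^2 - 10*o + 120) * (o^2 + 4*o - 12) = -5*o^4 - 30*o^3 + 140*o^2 + 600*o - 1440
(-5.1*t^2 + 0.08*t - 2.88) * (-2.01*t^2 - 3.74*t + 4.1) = 10.251*t^4 + 18.9132*t^3 - 15.4204*t^2 + 11.0992*t - 11.808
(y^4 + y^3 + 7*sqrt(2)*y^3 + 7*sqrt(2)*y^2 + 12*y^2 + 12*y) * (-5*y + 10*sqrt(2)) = -5*y^5 - 25*sqrt(2)*y^4 - 5*y^4 - 25*sqrt(2)*y^3 + 80*y^3 + 80*y^2 + 120*sqrt(2)*y^2 + 120*sqrt(2)*y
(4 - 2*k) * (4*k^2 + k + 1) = -8*k^3 + 14*k^2 + 2*k + 4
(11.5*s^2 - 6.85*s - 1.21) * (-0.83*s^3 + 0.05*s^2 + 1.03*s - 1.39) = -9.545*s^5 + 6.2605*s^4 + 12.5068*s^3 - 23.101*s^2 + 8.2752*s + 1.6819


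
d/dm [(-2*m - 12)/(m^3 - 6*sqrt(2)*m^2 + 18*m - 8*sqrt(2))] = 2*(-m^3 + 6*sqrt(2)*m^2 - 18*m + 3*(m + 6)*(m^2 - 4*sqrt(2)*m + 6) + 8*sqrt(2))/(m^3 - 6*sqrt(2)*m^2 + 18*m - 8*sqrt(2))^2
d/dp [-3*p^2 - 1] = -6*p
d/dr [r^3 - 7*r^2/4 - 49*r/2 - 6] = 3*r^2 - 7*r/2 - 49/2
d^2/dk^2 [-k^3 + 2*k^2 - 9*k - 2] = 4 - 6*k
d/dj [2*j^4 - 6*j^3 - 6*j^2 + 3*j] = 8*j^3 - 18*j^2 - 12*j + 3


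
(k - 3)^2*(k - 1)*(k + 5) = k^4 - 2*k^3 - 20*k^2 + 66*k - 45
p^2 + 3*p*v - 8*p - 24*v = (p - 8)*(p + 3*v)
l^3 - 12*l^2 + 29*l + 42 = (l - 7)*(l - 6)*(l + 1)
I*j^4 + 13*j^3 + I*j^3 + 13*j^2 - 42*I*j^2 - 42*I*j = j*(j - 7*I)*(j - 6*I)*(I*j + I)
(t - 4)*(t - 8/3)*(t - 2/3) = t^3 - 22*t^2/3 + 136*t/9 - 64/9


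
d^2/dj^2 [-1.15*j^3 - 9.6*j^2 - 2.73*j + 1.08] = -6.9*j - 19.2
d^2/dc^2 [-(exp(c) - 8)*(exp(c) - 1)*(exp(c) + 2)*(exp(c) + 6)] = (-16*exp(3*c) + 9*exp(2*c) + 208*exp(c) + 44)*exp(c)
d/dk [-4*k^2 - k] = -8*k - 1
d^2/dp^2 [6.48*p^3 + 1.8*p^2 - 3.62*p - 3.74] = 38.88*p + 3.6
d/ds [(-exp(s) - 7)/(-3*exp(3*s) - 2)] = (-9*(exp(s) + 7)*exp(2*s) + 3*exp(3*s) + 2)*exp(s)/(3*exp(3*s) + 2)^2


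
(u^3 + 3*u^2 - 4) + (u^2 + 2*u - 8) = u^3 + 4*u^2 + 2*u - 12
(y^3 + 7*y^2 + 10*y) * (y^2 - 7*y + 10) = y^5 - 29*y^3 + 100*y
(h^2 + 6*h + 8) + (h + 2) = h^2 + 7*h + 10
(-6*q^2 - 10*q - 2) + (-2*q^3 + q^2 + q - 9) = -2*q^3 - 5*q^2 - 9*q - 11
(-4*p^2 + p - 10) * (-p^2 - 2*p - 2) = 4*p^4 + 7*p^3 + 16*p^2 + 18*p + 20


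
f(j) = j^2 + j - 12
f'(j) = 2*j + 1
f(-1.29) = -11.63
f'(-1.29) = -1.58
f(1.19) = -9.39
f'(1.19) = 3.38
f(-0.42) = -12.24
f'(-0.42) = 0.16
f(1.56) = -8.01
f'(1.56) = 4.12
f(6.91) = 42.66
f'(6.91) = 14.82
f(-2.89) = -6.54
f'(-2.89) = -4.78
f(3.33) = 2.42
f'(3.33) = 7.66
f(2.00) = -6.00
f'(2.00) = 5.00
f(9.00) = 78.00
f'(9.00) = 19.00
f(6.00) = 30.00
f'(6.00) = 13.00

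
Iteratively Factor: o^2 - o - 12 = (o + 3)*(o - 4)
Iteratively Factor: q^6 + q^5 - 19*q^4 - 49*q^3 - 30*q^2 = (q + 1)*(q^5 - 19*q^3 - 30*q^2) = (q + 1)*(q + 3)*(q^4 - 3*q^3 - 10*q^2) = q*(q + 1)*(q + 3)*(q^3 - 3*q^2 - 10*q) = q*(q + 1)*(q + 2)*(q + 3)*(q^2 - 5*q) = q*(q - 5)*(q + 1)*(q + 2)*(q + 3)*(q)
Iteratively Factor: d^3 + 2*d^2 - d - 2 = (d + 2)*(d^2 - 1) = (d + 1)*(d + 2)*(d - 1)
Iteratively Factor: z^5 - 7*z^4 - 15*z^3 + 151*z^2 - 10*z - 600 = (z - 5)*(z^4 - 2*z^3 - 25*z^2 + 26*z + 120) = (z - 5)*(z + 2)*(z^3 - 4*z^2 - 17*z + 60) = (z - 5)*(z - 3)*(z + 2)*(z^2 - z - 20) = (z - 5)^2*(z - 3)*(z + 2)*(z + 4)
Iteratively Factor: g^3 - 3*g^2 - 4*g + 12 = (g - 3)*(g^2 - 4) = (g - 3)*(g + 2)*(g - 2)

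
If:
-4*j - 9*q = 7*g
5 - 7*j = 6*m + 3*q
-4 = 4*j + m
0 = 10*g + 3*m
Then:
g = -192/317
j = -477/317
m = 640/317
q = 1084/951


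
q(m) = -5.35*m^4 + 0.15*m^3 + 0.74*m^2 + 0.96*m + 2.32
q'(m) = -21.4*m^3 + 0.45*m^2 + 1.48*m + 0.96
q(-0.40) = 1.91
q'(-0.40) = 1.81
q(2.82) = -324.06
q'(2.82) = -471.20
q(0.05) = 2.37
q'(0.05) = 1.03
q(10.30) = -59960.10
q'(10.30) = -23320.41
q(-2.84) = -345.91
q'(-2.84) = 490.58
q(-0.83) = -0.59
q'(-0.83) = 12.28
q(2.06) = -87.59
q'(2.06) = -181.16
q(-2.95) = -403.10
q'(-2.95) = 549.90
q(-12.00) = -111099.44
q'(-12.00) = 37027.20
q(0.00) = 2.32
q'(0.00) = 0.96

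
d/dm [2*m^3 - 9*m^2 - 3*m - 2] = 6*m^2 - 18*m - 3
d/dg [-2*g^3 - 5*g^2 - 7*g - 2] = -6*g^2 - 10*g - 7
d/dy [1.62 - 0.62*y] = -0.620000000000000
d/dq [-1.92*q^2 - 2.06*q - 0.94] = -3.84*q - 2.06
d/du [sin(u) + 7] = cos(u)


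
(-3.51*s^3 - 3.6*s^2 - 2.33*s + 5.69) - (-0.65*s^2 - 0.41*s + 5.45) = -3.51*s^3 - 2.95*s^2 - 1.92*s + 0.24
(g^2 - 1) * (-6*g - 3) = -6*g^3 - 3*g^2 + 6*g + 3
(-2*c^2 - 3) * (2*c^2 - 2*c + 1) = -4*c^4 + 4*c^3 - 8*c^2 + 6*c - 3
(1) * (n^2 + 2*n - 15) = n^2 + 2*n - 15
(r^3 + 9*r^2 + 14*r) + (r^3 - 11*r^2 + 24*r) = 2*r^3 - 2*r^2 + 38*r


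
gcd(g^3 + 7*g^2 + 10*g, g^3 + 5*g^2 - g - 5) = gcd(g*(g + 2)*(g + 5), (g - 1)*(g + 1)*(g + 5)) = g + 5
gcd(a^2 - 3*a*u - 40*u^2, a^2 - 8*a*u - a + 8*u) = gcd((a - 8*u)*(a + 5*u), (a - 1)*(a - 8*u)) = -a + 8*u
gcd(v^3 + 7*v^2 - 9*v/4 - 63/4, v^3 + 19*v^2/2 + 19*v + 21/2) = v^2 + 17*v/2 + 21/2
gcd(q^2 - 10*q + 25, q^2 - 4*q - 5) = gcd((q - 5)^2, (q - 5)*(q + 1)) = q - 5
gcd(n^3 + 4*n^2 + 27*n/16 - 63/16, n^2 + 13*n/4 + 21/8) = n + 7/4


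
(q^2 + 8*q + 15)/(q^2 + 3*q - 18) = (q^2 + 8*q + 15)/(q^2 + 3*q - 18)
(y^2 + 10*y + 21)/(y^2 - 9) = (y + 7)/(y - 3)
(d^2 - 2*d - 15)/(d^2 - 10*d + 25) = (d + 3)/(d - 5)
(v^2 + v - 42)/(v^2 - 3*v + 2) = (v^2 + v - 42)/(v^2 - 3*v + 2)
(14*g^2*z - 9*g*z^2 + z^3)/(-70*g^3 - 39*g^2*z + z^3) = z*(-2*g + z)/(10*g^2 + 7*g*z + z^2)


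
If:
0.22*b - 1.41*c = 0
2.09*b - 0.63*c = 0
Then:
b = 0.00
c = 0.00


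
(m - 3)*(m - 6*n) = m^2 - 6*m*n - 3*m + 18*n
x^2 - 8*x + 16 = (x - 4)^2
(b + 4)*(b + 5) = b^2 + 9*b + 20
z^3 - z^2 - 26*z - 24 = (z - 6)*(z + 1)*(z + 4)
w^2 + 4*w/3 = w*(w + 4/3)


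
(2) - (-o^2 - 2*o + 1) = o^2 + 2*o + 1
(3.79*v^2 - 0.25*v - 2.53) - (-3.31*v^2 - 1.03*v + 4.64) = 7.1*v^2 + 0.78*v - 7.17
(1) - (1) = 0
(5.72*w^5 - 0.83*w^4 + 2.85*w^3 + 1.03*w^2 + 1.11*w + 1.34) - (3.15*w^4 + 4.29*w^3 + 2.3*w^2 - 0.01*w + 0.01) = 5.72*w^5 - 3.98*w^4 - 1.44*w^3 - 1.27*w^2 + 1.12*w + 1.33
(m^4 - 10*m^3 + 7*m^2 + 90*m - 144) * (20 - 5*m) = -5*m^5 + 70*m^4 - 235*m^3 - 310*m^2 + 2520*m - 2880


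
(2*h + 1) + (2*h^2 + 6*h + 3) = 2*h^2 + 8*h + 4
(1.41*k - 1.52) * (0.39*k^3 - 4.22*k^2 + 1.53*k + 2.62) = 0.5499*k^4 - 6.543*k^3 + 8.5717*k^2 + 1.3686*k - 3.9824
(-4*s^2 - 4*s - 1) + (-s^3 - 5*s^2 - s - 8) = -s^3 - 9*s^2 - 5*s - 9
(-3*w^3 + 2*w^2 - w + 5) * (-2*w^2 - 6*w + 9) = 6*w^5 + 14*w^4 - 37*w^3 + 14*w^2 - 39*w + 45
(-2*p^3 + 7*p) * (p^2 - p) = -2*p^5 + 2*p^4 + 7*p^3 - 7*p^2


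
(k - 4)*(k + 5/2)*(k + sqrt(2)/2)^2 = k^4 - 3*k^3/2 + sqrt(2)*k^3 - 19*k^2/2 - 3*sqrt(2)*k^2/2 - 10*sqrt(2)*k - 3*k/4 - 5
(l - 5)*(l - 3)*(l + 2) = l^3 - 6*l^2 - l + 30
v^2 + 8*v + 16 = (v + 4)^2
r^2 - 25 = (r - 5)*(r + 5)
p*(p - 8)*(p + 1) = p^3 - 7*p^2 - 8*p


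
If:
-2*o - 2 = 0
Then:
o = -1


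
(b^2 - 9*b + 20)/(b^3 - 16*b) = (b - 5)/(b*(b + 4))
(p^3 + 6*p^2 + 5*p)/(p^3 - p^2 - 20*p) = (p^2 + 6*p + 5)/(p^2 - p - 20)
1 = 1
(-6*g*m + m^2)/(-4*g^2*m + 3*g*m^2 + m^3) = (-6*g + m)/(-4*g^2 + 3*g*m + m^2)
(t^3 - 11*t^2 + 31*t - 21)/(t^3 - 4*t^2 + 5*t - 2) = (t^2 - 10*t + 21)/(t^2 - 3*t + 2)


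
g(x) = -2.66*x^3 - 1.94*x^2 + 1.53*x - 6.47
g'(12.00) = -1194.15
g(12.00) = -4863.95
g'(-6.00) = -262.47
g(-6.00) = 489.07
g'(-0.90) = -1.44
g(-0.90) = -7.48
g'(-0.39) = 1.83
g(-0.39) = -7.20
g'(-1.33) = -7.43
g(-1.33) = -5.68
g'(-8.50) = -542.04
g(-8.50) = 1473.93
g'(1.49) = -21.97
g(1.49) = -17.30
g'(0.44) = -1.72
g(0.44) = -6.40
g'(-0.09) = 1.81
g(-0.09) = -6.62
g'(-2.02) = -23.19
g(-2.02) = 4.45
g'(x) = -7.98*x^2 - 3.88*x + 1.53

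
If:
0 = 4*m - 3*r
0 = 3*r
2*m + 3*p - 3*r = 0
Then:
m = 0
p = 0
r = 0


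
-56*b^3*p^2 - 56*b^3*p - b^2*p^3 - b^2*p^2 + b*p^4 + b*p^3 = p*(-8*b + p)*(7*b + p)*(b*p + b)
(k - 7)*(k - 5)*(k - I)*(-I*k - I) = -I*k^4 - k^3 + 11*I*k^3 + 11*k^2 - 23*I*k^2 - 23*k - 35*I*k - 35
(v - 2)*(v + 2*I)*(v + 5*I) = v^3 - 2*v^2 + 7*I*v^2 - 10*v - 14*I*v + 20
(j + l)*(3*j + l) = 3*j^2 + 4*j*l + l^2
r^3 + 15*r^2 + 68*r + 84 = (r + 2)*(r + 6)*(r + 7)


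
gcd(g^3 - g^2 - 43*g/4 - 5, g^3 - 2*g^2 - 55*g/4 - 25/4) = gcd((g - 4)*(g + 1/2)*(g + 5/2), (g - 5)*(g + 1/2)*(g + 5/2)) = g^2 + 3*g + 5/4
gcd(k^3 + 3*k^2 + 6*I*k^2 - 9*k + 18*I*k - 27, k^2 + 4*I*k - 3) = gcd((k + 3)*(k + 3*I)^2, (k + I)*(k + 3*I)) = k + 3*I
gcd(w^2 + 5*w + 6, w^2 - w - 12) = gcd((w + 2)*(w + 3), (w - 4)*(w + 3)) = w + 3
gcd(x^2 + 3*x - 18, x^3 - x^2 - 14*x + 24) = x - 3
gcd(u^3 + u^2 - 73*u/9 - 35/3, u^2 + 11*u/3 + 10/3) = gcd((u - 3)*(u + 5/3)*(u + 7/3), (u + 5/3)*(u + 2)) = u + 5/3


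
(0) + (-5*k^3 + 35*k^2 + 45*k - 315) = -5*k^3 + 35*k^2 + 45*k - 315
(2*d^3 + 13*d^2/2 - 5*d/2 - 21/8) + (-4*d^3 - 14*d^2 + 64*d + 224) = -2*d^3 - 15*d^2/2 + 123*d/2 + 1771/8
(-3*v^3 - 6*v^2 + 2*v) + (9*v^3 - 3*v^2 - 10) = 6*v^3 - 9*v^2 + 2*v - 10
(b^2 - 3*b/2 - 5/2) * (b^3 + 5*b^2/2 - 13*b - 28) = b^5 + b^4 - 77*b^3/4 - 59*b^2/4 + 149*b/2 + 70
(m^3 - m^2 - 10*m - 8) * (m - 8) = m^4 - 9*m^3 - 2*m^2 + 72*m + 64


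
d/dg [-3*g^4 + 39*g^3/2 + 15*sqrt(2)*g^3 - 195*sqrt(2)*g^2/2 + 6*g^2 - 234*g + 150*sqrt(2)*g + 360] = -12*g^3 + 117*g^2/2 + 45*sqrt(2)*g^2 - 195*sqrt(2)*g + 12*g - 234 + 150*sqrt(2)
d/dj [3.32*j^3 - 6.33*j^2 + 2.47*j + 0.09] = 9.96*j^2 - 12.66*j + 2.47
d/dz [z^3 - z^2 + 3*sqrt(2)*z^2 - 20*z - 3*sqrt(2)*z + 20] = 3*z^2 - 2*z + 6*sqrt(2)*z - 20 - 3*sqrt(2)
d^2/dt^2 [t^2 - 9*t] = 2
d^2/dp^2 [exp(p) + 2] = exp(p)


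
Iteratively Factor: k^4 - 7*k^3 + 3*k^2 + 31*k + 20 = (k + 1)*(k^3 - 8*k^2 + 11*k + 20) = (k + 1)^2*(k^2 - 9*k + 20) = (k - 4)*(k + 1)^2*(k - 5)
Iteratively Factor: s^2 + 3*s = (s)*(s + 3)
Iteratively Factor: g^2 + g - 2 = (g + 2)*(g - 1)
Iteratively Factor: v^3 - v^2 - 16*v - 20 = (v + 2)*(v^2 - 3*v - 10) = (v - 5)*(v + 2)*(v + 2)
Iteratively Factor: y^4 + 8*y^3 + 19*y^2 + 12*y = (y)*(y^3 + 8*y^2 + 19*y + 12) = y*(y + 1)*(y^2 + 7*y + 12) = y*(y + 1)*(y + 3)*(y + 4)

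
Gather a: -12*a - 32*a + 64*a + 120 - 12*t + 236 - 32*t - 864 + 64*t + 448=20*a + 20*t - 60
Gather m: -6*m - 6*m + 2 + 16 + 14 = 32 - 12*m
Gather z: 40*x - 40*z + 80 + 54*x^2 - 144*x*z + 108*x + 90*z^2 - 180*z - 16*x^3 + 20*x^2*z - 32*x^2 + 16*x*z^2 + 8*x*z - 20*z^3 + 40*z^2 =-16*x^3 + 22*x^2 + 148*x - 20*z^3 + z^2*(16*x + 130) + z*(20*x^2 - 136*x - 220) + 80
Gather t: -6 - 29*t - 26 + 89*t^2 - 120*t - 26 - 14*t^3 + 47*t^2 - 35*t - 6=-14*t^3 + 136*t^2 - 184*t - 64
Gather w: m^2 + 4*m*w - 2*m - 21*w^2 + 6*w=m^2 - 2*m - 21*w^2 + w*(4*m + 6)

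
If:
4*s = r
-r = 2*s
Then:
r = 0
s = 0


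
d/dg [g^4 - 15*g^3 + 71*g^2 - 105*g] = 4*g^3 - 45*g^2 + 142*g - 105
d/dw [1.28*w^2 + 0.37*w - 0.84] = 2.56*w + 0.37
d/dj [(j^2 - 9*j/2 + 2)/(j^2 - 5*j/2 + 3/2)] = (8*j^2 - 4*j - 7)/(4*j^4 - 20*j^3 + 37*j^2 - 30*j + 9)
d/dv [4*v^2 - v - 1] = 8*v - 1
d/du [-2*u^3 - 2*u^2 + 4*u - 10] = -6*u^2 - 4*u + 4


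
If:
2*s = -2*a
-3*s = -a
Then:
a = 0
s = 0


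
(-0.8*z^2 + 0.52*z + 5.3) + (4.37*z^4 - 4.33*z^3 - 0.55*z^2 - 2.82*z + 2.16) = 4.37*z^4 - 4.33*z^3 - 1.35*z^2 - 2.3*z + 7.46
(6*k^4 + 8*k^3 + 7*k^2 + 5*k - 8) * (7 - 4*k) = -24*k^5 + 10*k^4 + 28*k^3 + 29*k^2 + 67*k - 56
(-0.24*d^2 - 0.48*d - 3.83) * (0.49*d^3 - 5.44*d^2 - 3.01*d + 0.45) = -0.1176*d^5 + 1.0704*d^4 + 1.4569*d^3 + 22.172*d^2 + 11.3123*d - 1.7235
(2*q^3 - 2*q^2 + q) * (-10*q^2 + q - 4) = -20*q^5 + 22*q^4 - 20*q^3 + 9*q^2 - 4*q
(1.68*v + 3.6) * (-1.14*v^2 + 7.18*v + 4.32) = -1.9152*v^3 + 7.9584*v^2 + 33.1056*v + 15.552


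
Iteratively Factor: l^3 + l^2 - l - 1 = (l + 1)*(l^2 - 1) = (l - 1)*(l + 1)*(l + 1)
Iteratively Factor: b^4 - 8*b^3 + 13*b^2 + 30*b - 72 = (b - 3)*(b^3 - 5*b^2 - 2*b + 24) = (b - 4)*(b - 3)*(b^2 - b - 6) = (b - 4)*(b - 3)*(b + 2)*(b - 3)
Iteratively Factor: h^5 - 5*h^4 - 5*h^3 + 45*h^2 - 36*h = (h - 1)*(h^4 - 4*h^3 - 9*h^2 + 36*h) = (h - 3)*(h - 1)*(h^3 - h^2 - 12*h) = h*(h - 3)*(h - 1)*(h^2 - h - 12) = h*(h - 3)*(h - 1)*(h + 3)*(h - 4)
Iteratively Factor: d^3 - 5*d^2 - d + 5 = (d - 5)*(d^2 - 1) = (d - 5)*(d - 1)*(d + 1)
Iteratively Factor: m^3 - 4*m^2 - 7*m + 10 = (m - 1)*(m^2 - 3*m - 10) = (m - 5)*(m - 1)*(m + 2)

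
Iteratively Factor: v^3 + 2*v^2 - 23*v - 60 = (v + 3)*(v^2 - v - 20) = (v - 5)*(v + 3)*(v + 4)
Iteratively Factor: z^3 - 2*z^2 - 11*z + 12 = (z + 3)*(z^2 - 5*z + 4) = (z - 1)*(z + 3)*(z - 4)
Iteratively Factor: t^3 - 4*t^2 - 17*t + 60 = (t - 3)*(t^2 - t - 20) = (t - 3)*(t + 4)*(t - 5)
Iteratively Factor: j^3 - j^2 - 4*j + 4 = (j + 2)*(j^2 - 3*j + 2) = (j - 2)*(j + 2)*(j - 1)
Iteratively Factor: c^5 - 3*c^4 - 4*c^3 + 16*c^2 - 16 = (c - 2)*(c^4 - c^3 - 6*c^2 + 4*c + 8) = (c - 2)*(c + 1)*(c^3 - 2*c^2 - 4*c + 8) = (c - 2)^2*(c + 1)*(c^2 - 4) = (c - 2)^3*(c + 1)*(c + 2)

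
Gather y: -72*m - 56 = -72*m - 56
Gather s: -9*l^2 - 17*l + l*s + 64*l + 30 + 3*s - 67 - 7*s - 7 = -9*l^2 + 47*l + s*(l - 4) - 44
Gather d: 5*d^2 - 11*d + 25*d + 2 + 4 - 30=5*d^2 + 14*d - 24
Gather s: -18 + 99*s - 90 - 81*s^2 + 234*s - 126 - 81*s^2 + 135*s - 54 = -162*s^2 + 468*s - 288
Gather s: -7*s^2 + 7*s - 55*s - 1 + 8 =-7*s^2 - 48*s + 7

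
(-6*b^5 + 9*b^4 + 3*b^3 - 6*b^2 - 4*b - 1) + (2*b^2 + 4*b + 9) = -6*b^5 + 9*b^4 + 3*b^3 - 4*b^2 + 8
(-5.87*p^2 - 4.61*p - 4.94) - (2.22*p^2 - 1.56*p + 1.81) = -8.09*p^2 - 3.05*p - 6.75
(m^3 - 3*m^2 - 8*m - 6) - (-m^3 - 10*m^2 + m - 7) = 2*m^3 + 7*m^2 - 9*m + 1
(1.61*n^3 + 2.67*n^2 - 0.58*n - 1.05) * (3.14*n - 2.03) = 5.0554*n^4 + 5.1155*n^3 - 7.2413*n^2 - 2.1196*n + 2.1315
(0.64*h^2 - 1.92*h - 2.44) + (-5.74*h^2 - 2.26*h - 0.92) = -5.1*h^2 - 4.18*h - 3.36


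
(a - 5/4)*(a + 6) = a^2 + 19*a/4 - 15/2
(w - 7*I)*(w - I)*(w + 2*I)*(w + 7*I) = w^4 + I*w^3 + 51*w^2 + 49*I*w + 98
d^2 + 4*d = d*(d + 4)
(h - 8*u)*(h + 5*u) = h^2 - 3*h*u - 40*u^2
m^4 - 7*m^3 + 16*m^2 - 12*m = m*(m - 3)*(m - 2)^2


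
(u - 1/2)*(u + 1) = u^2 + u/2 - 1/2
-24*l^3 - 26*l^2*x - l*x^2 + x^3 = (-6*l + x)*(l + x)*(4*l + x)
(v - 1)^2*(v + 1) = v^3 - v^2 - v + 1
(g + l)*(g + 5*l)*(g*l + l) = g^3*l + 6*g^2*l^2 + g^2*l + 5*g*l^3 + 6*g*l^2 + 5*l^3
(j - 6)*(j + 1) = j^2 - 5*j - 6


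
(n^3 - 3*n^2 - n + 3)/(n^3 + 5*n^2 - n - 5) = (n - 3)/(n + 5)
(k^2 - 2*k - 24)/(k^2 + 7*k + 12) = (k - 6)/(k + 3)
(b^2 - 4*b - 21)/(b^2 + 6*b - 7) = (b^2 - 4*b - 21)/(b^2 + 6*b - 7)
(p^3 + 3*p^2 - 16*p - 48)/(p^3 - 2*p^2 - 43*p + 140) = (p^2 + 7*p + 12)/(p^2 + 2*p - 35)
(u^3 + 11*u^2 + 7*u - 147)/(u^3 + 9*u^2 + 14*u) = (u^2 + 4*u - 21)/(u*(u + 2))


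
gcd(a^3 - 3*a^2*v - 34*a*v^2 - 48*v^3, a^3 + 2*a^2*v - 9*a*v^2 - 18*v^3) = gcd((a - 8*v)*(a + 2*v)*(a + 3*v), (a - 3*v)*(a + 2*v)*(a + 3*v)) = a^2 + 5*a*v + 6*v^2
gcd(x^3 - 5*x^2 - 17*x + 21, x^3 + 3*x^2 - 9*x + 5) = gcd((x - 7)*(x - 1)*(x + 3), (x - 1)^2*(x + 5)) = x - 1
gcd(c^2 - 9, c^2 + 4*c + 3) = c + 3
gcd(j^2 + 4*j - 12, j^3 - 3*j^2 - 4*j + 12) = j - 2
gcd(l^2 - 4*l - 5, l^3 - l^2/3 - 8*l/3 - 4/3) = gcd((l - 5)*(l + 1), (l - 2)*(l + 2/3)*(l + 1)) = l + 1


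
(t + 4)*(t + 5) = t^2 + 9*t + 20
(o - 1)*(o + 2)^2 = o^3 + 3*o^2 - 4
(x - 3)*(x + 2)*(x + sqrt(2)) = x^3 - x^2 + sqrt(2)*x^2 - 6*x - sqrt(2)*x - 6*sqrt(2)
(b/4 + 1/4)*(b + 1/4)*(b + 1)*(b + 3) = b^4/4 + 21*b^3/16 + 33*b^2/16 + 19*b/16 + 3/16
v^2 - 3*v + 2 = (v - 2)*(v - 1)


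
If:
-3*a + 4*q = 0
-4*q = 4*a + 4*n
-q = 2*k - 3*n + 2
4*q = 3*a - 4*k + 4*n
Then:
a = -4/5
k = 7/5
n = 7/5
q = -3/5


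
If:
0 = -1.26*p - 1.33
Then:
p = -1.06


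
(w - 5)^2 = w^2 - 10*w + 25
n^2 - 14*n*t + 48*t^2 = (n - 8*t)*(n - 6*t)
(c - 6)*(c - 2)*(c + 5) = c^3 - 3*c^2 - 28*c + 60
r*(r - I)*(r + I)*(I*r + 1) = I*r^4 + r^3 + I*r^2 + r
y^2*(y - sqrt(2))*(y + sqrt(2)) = y^4 - 2*y^2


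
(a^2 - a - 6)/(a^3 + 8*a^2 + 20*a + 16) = (a - 3)/(a^2 + 6*a + 8)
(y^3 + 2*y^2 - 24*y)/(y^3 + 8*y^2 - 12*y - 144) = y/(y + 6)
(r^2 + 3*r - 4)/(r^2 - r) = (r + 4)/r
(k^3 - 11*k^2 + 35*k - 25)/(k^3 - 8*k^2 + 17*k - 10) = (k - 5)/(k - 2)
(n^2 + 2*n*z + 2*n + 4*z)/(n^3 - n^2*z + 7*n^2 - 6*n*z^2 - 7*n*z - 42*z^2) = (-n - 2)/(-n^2 + 3*n*z - 7*n + 21*z)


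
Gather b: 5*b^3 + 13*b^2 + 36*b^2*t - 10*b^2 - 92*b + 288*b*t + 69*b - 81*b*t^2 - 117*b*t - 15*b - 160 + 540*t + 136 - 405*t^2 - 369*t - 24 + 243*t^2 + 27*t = 5*b^3 + b^2*(36*t + 3) + b*(-81*t^2 + 171*t - 38) - 162*t^2 + 198*t - 48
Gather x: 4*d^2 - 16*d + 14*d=4*d^2 - 2*d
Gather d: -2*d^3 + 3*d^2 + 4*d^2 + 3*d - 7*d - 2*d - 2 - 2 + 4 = -2*d^3 + 7*d^2 - 6*d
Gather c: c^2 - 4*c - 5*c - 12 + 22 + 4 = c^2 - 9*c + 14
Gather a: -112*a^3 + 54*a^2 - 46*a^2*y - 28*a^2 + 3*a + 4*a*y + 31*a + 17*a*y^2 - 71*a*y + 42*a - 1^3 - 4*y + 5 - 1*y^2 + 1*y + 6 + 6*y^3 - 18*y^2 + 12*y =-112*a^3 + a^2*(26 - 46*y) + a*(17*y^2 - 67*y + 76) + 6*y^3 - 19*y^2 + 9*y + 10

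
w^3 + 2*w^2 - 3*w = w*(w - 1)*(w + 3)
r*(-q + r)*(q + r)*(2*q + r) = -2*q^3*r - q^2*r^2 + 2*q*r^3 + r^4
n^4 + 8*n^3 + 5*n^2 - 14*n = n*(n - 1)*(n + 2)*(n + 7)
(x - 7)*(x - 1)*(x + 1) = x^3 - 7*x^2 - x + 7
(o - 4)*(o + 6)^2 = o^3 + 8*o^2 - 12*o - 144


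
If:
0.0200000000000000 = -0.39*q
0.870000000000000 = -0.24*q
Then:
No Solution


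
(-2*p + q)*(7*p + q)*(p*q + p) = -14*p^3*q - 14*p^3 + 5*p^2*q^2 + 5*p^2*q + p*q^3 + p*q^2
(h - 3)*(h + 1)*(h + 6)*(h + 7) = h^4 + 11*h^3 + 13*h^2 - 123*h - 126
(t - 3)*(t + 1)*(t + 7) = t^3 + 5*t^2 - 17*t - 21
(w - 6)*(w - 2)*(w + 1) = w^3 - 7*w^2 + 4*w + 12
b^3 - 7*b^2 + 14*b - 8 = (b - 4)*(b - 2)*(b - 1)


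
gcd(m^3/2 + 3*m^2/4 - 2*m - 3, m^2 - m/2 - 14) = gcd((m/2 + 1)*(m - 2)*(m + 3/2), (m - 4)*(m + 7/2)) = 1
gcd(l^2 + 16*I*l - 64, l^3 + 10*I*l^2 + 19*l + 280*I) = l + 8*I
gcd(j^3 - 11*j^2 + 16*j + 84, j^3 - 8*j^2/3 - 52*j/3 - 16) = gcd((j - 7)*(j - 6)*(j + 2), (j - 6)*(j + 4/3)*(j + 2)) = j^2 - 4*j - 12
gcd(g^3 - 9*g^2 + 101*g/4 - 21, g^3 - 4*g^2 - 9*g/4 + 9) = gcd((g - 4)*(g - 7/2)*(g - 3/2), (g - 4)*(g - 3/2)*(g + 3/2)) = g^2 - 11*g/2 + 6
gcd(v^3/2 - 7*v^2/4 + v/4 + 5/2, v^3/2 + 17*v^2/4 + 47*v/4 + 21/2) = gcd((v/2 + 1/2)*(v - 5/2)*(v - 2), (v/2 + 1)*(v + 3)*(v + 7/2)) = 1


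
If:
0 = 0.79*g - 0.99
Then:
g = 1.25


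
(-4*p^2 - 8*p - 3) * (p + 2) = -4*p^3 - 16*p^2 - 19*p - 6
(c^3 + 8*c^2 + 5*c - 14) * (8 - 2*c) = -2*c^4 - 8*c^3 + 54*c^2 + 68*c - 112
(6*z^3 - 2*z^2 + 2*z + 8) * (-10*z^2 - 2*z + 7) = -60*z^5 + 8*z^4 + 26*z^3 - 98*z^2 - 2*z + 56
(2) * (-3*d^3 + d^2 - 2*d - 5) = -6*d^3 + 2*d^2 - 4*d - 10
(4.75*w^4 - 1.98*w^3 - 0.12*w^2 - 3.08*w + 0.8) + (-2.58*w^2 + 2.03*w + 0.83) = 4.75*w^4 - 1.98*w^3 - 2.7*w^2 - 1.05*w + 1.63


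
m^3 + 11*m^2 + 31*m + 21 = (m + 1)*(m + 3)*(m + 7)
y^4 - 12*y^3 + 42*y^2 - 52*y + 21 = (y - 7)*(y - 3)*(y - 1)^2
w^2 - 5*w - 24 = (w - 8)*(w + 3)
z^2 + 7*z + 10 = (z + 2)*(z + 5)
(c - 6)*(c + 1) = c^2 - 5*c - 6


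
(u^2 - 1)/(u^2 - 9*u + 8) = (u + 1)/(u - 8)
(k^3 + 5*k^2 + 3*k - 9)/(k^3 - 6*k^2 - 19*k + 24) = (k + 3)/(k - 8)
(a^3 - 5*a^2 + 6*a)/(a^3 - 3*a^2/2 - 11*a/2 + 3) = 2*a*(a - 2)/(2*a^2 + 3*a - 2)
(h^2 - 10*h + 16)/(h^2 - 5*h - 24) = (h - 2)/(h + 3)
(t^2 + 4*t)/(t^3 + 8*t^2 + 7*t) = (t + 4)/(t^2 + 8*t + 7)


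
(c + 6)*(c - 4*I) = c^2 + 6*c - 4*I*c - 24*I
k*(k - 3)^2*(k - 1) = k^4 - 7*k^3 + 15*k^2 - 9*k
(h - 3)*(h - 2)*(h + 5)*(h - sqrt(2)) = h^4 - sqrt(2)*h^3 - 19*h^2 + 19*sqrt(2)*h + 30*h - 30*sqrt(2)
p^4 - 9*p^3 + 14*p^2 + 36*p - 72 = (p - 6)*(p - 3)*(p - 2)*(p + 2)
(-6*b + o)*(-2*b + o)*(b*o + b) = 12*b^3*o + 12*b^3 - 8*b^2*o^2 - 8*b^2*o + b*o^3 + b*o^2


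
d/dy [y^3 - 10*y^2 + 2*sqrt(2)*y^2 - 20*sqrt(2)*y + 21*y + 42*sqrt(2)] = 3*y^2 - 20*y + 4*sqrt(2)*y - 20*sqrt(2) + 21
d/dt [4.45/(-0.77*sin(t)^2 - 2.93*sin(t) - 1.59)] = (6.853*sin(t) + 13.0385)*cos(t)/(0.77*sin(t)^2 + 2.93*sin(t) + 1.59)^2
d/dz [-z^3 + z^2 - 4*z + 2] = -3*z^2 + 2*z - 4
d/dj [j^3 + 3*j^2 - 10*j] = 3*j^2 + 6*j - 10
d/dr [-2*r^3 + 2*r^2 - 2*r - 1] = -6*r^2 + 4*r - 2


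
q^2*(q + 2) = q^3 + 2*q^2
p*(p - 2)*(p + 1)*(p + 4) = p^4 + 3*p^3 - 6*p^2 - 8*p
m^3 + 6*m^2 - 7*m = m*(m - 1)*(m + 7)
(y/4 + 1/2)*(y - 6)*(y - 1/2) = y^3/4 - 9*y^2/8 - 5*y/2 + 3/2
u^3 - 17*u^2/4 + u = u*(u - 4)*(u - 1/4)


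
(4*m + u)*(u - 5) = 4*m*u - 20*m + u^2 - 5*u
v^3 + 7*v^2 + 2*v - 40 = (v - 2)*(v + 4)*(v + 5)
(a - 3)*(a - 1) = a^2 - 4*a + 3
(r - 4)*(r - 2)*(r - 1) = r^3 - 7*r^2 + 14*r - 8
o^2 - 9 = (o - 3)*(o + 3)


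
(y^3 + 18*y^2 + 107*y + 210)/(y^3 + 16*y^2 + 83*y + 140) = (y + 6)/(y + 4)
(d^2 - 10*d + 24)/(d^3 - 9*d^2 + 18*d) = (d - 4)/(d*(d - 3))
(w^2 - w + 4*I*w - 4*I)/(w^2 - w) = (w + 4*I)/w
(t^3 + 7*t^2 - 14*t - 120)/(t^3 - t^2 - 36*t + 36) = (t^2 + t - 20)/(t^2 - 7*t + 6)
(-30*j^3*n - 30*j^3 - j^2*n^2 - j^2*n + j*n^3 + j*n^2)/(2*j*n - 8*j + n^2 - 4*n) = j*(-30*j^2*n - 30*j^2 - j*n^2 - j*n + n^3 + n^2)/(2*j*n - 8*j + n^2 - 4*n)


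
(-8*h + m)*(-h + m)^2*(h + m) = -8*h^4 + 9*h^3*m + 7*h^2*m^2 - 9*h*m^3 + m^4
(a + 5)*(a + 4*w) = a^2 + 4*a*w + 5*a + 20*w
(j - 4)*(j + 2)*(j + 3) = j^3 + j^2 - 14*j - 24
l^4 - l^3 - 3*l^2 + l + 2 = (l - 2)*(l - 1)*(l + 1)^2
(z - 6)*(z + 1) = z^2 - 5*z - 6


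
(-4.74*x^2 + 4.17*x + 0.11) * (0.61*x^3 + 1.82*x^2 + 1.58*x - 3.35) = -2.8914*x^5 - 6.0831*x^4 + 0.1673*x^3 + 22.6678*x^2 - 13.7957*x - 0.3685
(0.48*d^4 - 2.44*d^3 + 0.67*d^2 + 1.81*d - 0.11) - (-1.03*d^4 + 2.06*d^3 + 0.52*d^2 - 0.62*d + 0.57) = 1.51*d^4 - 4.5*d^3 + 0.15*d^2 + 2.43*d - 0.68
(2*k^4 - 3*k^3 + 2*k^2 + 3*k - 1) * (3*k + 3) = 6*k^5 - 3*k^4 - 3*k^3 + 15*k^2 + 6*k - 3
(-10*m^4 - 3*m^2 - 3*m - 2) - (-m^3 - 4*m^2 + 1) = -10*m^4 + m^3 + m^2 - 3*m - 3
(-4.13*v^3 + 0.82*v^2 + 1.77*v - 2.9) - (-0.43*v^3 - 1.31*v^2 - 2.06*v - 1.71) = -3.7*v^3 + 2.13*v^2 + 3.83*v - 1.19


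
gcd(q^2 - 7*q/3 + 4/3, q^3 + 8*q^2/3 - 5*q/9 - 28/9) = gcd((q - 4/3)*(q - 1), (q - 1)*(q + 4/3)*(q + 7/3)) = q - 1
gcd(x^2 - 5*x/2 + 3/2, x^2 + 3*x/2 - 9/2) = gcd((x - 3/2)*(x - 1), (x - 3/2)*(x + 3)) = x - 3/2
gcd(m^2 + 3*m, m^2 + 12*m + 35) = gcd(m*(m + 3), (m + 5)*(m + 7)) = 1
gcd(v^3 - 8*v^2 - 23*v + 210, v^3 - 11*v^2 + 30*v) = v - 6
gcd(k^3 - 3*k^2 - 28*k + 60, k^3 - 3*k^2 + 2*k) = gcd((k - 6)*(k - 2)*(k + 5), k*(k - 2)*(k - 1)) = k - 2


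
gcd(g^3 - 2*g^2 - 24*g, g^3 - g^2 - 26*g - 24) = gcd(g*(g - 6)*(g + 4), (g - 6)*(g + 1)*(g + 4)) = g^2 - 2*g - 24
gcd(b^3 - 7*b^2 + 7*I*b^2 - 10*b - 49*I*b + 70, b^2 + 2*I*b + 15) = b + 5*I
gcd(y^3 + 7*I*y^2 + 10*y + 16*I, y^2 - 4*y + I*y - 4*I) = y + I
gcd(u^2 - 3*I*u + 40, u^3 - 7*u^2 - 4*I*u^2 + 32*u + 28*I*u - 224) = u - 8*I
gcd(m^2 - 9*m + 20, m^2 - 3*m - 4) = m - 4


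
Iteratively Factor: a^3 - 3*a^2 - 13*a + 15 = (a + 3)*(a^2 - 6*a + 5) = (a - 5)*(a + 3)*(a - 1)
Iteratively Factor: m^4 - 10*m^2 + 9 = (m + 1)*(m^3 - m^2 - 9*m + 9) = (m + 1)*(m + 3)*(m^2 - 4*m + 3) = (m - 1)*(m + 1)*(m + 3)*(m - 3)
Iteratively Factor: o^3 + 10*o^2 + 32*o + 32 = (o + 4)*(o^2 + 6*o + 8) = (o + 4)^2*(o + 2)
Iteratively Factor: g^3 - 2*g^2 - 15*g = (g)*(g^2 - 2*g - 15) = g*(g + 3)*(g - 5)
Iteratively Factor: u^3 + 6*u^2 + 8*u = (u)*(u^2 + 6*u + 8) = u*(u + 4)*(u + 2)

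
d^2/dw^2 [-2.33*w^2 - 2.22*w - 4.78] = -4.66000000000000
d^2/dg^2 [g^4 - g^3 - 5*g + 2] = 6*g*(2*g - 1)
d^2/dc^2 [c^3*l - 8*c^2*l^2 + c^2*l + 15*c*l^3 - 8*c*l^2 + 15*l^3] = 2*l*(3*c - 8*l + 1)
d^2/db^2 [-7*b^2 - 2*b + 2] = -14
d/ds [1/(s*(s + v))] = -(2*s + v)/(s^2*(s + v)^2)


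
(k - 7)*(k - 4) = k^2 - 11*k + 28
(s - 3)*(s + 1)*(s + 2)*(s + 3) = s^4 + 3*s^3 - 7*s^2 - 27*s - 18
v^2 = v^2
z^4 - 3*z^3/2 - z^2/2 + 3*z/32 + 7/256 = (z - 7/4)*(z - 1/4)*(z + 1/4)^2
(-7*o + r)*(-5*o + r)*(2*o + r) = 70*o^3 + 11*o^2*r - 10*o*r^2 + r^3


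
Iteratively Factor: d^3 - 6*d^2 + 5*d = (d)*(d^2 - 6*d + 5) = d*(d - 1)*(d - 5)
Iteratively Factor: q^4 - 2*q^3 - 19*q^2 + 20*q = (q)*(q^3 - 2*q^2 - 19*q + 20) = q*(q - 1)*(q^2 - q - 20) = q*(q - 5)*(q - 1)*(q + 4)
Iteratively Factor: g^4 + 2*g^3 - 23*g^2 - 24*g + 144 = (g - 3)*(g^3 + 5*g^2 - 8*g - 48) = (g - 3)*(g + 4)*(g^2 + g - 12) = (g - 3)^2*(g + 4)*(g + 4)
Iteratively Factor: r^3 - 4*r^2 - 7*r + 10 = (r - 5)*(r^2 + r - 2) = (r - 5)*(r - 1)*(r + 2)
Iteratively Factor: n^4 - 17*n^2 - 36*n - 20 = (n - 5)*(n^3 + 5*n^2 + 8*n + 4) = (n - 5)*(n + 1)*(n^2 + 4*n + 4) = (n - 5)*(n + 1)*(n + 2)*(n + 2)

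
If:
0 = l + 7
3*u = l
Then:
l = -7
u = -7/3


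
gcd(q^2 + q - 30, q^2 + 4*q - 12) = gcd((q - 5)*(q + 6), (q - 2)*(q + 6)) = q + 6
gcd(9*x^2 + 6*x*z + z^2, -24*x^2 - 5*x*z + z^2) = 3*x + z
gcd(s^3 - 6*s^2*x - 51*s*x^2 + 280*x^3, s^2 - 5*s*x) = -s + 5*x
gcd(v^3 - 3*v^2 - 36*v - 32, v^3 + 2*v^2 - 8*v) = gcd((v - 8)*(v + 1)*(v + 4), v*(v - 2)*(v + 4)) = v + 4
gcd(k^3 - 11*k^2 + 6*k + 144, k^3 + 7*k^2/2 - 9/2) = k + 3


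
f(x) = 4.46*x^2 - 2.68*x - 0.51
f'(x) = 8.92*x - 2.68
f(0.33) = -0.91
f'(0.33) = 0.26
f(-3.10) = 50.66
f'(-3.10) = -30.33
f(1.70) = 7.82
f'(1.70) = 12.48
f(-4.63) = 107.51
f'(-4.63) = -43.98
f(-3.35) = 58.52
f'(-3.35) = -32.56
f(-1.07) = 7.46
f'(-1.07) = -12.22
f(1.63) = 6.97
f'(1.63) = 11.86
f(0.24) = -0.90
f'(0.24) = -0.54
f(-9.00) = 384.87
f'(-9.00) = -82.96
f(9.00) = 336.63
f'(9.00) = 77.60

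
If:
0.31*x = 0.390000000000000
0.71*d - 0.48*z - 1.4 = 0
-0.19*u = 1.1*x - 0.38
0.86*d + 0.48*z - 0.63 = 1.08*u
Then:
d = -2.34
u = -5.28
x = 1.26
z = -6.38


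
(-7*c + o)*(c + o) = -7*c^2 - 6*c*o + o^2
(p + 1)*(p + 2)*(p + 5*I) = p^3 + 3*p^2 + 5*I*p^2 + 2*p + 15*I*p + 10*I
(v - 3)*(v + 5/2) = v^2 - v/2 - 15/2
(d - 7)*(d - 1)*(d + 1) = d^3 - 7*d^2 - d + 7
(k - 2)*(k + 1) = k^2 - k - 2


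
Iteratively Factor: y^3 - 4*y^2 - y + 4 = (y - 4)*(y^2 - 1) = (y - 4)*(y - 1)*(y + 1)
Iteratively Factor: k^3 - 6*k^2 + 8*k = (k - 2)*(k^2 - 4*k) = k*(k - 2)*(k - 4)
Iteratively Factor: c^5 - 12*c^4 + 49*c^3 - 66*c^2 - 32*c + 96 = (c - 3)*(c^4 - 9*c^3 + 22*c^2 - 32) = (c - 3)*(c + 1)*(c^3 - 10*c^2 + 32*c - 32) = (c - 4)*(c - 3)*(c + 1)*(c^2 - 6*c + 8) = (c - 4)^2*(c - 3)*(c + 1)*(c - 2)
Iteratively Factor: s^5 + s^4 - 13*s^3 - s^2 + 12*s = (s - 1)*(s^4 + 2*s^3 - 11*s^2 - 12*s) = (s - 3)*(s - 1)*(s^3 + 5*s^2 + 4*s) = (s - 3)*(s - 1)*(s + 4)*(s^2 + s) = (s - 3)*(s - 1)*(s + 1)*(s + 4)*(s)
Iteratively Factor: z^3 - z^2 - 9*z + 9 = (z - 1)*(z^2 - 9) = (z - 1)*(z + 3)*(z - 3)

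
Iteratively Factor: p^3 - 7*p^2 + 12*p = (p)*(p^2 - 7*p + 12) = p*(p - 3)*(p - 4)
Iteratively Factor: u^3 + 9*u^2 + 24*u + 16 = (u + 4)*(u^2 + 5*u + 4) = (u + 4)^2*(u + 1)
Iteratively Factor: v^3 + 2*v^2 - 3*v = (v - 1)*(v^2 + 3*v) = v*(v - 1)*(v + 3)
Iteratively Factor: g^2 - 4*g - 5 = (g - 5)*(g + 1)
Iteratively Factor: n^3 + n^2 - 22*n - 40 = (n - 5)*(n^2 + 6*n + 8) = (n - 5)*(n + 2)*(n + 4)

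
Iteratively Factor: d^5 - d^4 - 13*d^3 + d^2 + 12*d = (d - 1)*(d^4 - 13*d^2 - 12*d) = (d - 1)*(d + 3)*(d^3 - 3*d^2 - 4*d) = (d - 4)*(d - 1)*(d + 3)*(d^2 + d) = (d - 4)*(d - 1)*(d + 1)*(d + 3)*(d)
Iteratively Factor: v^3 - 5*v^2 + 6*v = (v)*(v^2 - 5*v + 6) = v*(v - 3)*(v - 2)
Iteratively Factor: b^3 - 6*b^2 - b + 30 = (b - 3)*(b^2 - 3*b - 10) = (b - 5)*(b - 3)*(b + 2)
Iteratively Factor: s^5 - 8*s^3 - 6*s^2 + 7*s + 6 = (s + 2)*(s^4 - 2*s^3 - 4*s^2 + 2*s + 3) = (s - 1)*(s + 2)*(s^3 - s^2 - 5*s - 3) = (s - 1)*(s + 1)*(s + 2)*(s^2 - 2*s - 3) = (s - 1)*(s + 1)^2*(s + 2)*(s - 3)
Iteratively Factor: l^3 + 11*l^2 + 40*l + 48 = (l + 3)*(l^2 + 8*l + 16) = (l + 3)*(l + 4)*(l + 4)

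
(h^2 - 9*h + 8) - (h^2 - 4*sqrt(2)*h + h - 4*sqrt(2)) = -10*h + 4*sqrt(2)*h + 4*sqrt(2) + 8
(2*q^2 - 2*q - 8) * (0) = 0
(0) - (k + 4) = -k - 4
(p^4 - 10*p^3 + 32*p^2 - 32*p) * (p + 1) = p^5 - 9*p^4 + 22*p^3 - 32*p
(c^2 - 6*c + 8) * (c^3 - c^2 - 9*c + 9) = c^5 - 7*c^4 + 5*c^3 + 55*c^2 - 126*c + 72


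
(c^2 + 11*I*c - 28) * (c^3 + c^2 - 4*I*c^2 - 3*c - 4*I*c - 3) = c^5 + c^4 + 7*I*c^4 + 13*c^3 + 7*I*c^3 + 13*c^2 + 79*I*c^2 + 84*c + 79*I*c + 84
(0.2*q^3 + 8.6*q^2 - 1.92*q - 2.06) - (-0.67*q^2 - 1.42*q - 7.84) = 0.2*q^3 + 9.27*q^2 - 0.5*q + 5.78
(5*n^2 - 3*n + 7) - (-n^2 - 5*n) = 6*n^2 + 2*n + 7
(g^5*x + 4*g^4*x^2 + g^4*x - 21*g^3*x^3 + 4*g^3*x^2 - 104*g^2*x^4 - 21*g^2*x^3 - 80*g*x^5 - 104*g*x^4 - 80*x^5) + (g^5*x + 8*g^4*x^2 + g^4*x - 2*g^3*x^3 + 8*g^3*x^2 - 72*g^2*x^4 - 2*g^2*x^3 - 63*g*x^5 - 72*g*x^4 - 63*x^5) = 2*g^5*x + 12*g^4*x^2 + 2*g^4*x - 23*g^3*x^3 + 12*g^3*x^2 - 176*g^2*x^4 - 23*g^2*x^3 - 143*g*x^5 - 176*g*x^4 - 143*x^5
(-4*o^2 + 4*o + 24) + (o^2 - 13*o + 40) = -3*o^2 - 9*o + 64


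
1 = 1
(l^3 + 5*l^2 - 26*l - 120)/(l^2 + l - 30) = l + 4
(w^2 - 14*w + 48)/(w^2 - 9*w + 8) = (w - 6)/(w - 1)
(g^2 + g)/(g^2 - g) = (g + 1)/(g - 1)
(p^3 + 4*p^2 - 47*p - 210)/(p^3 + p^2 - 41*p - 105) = (p + 6)/(p + 3)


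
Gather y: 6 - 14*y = 6 - 14*y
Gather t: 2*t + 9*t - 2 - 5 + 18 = 11*t + 11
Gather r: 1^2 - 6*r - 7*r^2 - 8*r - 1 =-7*r^2 - 14*r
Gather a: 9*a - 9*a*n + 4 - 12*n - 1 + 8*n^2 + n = a*(9 - 9*n) + 8*n^2 - 11*n + 3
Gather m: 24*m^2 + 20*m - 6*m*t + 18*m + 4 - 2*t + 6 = 24*m^2 + m*(38 - 6*t) - 2*t + 10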